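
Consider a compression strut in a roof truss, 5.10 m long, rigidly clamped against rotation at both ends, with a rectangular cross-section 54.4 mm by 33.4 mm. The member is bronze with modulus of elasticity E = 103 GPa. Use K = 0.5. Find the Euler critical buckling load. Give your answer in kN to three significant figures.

Buckling occurs about the weak axis: I_min = h·b³/12 with b = 33.4 mm (the shorter side).
I_min = 54.4×33.4³/12 = 1.689×10^5 mm⁴
I = 1.689×10^5 mm⁴ = 1.689×10^-7 m⁴
Effective length L_e = K·L = 0.5 × 5.10 = 2.550 m
P_cr = π²EI / L_e² = π² × 103×10⁹ × 1.689×10^-7 / 2.550² = 2.641×10^4 N

P_cr ≈ 26.4 kN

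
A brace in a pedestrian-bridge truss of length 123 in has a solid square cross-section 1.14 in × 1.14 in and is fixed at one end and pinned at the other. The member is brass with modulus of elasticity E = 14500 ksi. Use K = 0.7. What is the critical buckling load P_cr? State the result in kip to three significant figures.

I = a⁴/12 = 1.14⁴/12 = 0.1407 in⁴
Effective length L_e = K·L = 0.7 × 123 = 86.10 in
P_cr = π²EI / L_e² = π² × 14500×10³ × 0.1407 / 86.10² = 2.717×10^3 lb

P_cr ≈ 2.72 kip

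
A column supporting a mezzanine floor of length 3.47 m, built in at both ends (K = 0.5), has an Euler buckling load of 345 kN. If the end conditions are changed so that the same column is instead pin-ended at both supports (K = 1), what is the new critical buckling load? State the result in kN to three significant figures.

P_cr ≈ 86.2 kN

P_cr ∝ 1/K², so P_cr,new = P_cr,old × (K_old/K_new)² = 345 × (0.5/1)²
= 345 × 0.2500 = 86.2 kN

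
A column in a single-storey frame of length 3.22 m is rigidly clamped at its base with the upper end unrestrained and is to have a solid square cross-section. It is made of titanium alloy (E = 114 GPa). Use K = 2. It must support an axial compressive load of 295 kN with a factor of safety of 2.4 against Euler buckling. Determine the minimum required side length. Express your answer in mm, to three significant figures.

a ≈ 133 mm

Required P_cr = n·P = 2.4 × 295 = 708.0 kN
L_e = K·L = 2 × 3.22 = 6.440 m
Required I = P_cr·L_e²/(π²E) = 7.080×10^5 × 6.440² / (π² × 1.14×10^11) = 2.610×10^-5 m⁴
I_req = 2.610×10^7 mm⁴
Solid square: I = a⁴/12  ⇒  a = (12I)^(1/4) = (12×2.610×10^7)^(1/4) = 133 mm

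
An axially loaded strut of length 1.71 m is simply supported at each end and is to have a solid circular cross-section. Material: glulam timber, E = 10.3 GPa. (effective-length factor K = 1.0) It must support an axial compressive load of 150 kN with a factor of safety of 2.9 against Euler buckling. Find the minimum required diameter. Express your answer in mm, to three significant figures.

Required P_cr = n·P = 2.9 × 150 = 435.0 kN
L_e = K·L = 1 × 1.71 = 1.710 m
Required I = P_cr·L_e²/(π²E) = 4.350×10^5 × 1.710² / (π² × 1.03×10^10) = 1.251×10^-5 m⁴
I_req = 1.251×10^7 mm⁴
Solid circle: I = πd⁴/64  ⇒  d = (64I/π)^(1/4) = (64×1.251×10^7/π)^(1/4) = 126 mm

d ≈ 126 mm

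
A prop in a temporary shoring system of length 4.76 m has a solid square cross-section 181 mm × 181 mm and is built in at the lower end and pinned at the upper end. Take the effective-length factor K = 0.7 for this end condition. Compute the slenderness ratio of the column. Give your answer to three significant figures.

For a square r = a/√12 = 181/√12 = 52.25 mm
L_e = K·L = 0.7 × 4.76 m = 3.332 m = 3332.0 mm
λ = L_e / r_min = 3332.0 / 52.25 = 63.8

λ ≈ 63.8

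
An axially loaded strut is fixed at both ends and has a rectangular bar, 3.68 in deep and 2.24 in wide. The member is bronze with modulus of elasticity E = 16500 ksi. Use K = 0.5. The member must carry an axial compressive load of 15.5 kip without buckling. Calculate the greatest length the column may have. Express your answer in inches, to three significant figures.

Buckling occurs about the weak axis: I_min = h·b³/12 with b = 2.24 in (the shorter side).
I_min = 3.68×2.24³/12 = 3.447 in⁴
At the buckling limit P_cr = P = 1.550×10^4 lb
From P_cr = π²EI/(K·L)²:  L = (1/K)·√(π²EI/P_cr) = (1/0.5)·√(π²×1.65×10^7×3.447/1.550×10^4)
L = 381 in

L_max ≈ 381 in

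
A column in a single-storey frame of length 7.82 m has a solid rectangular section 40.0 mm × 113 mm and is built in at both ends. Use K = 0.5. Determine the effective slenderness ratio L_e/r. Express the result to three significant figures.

Buckling occurs about the weak axis: I_min = h·b³/12 with b = 40.0 mm (the shorter side).
I_min = 113×40.0³/12 = 6.027×10^5 mm⁴
A = 4.520×10^3 mm²;  r_min = √(I/A) = √(6.027×10^5/4.520×10^3) = 11.55 mm
L_e = K·L = 0.5 × 7.82 m = 3.910 m = 3910.0 mm
λ = L_e / r_min = 3910.0 / 11.55 = 339

λ ≈ 339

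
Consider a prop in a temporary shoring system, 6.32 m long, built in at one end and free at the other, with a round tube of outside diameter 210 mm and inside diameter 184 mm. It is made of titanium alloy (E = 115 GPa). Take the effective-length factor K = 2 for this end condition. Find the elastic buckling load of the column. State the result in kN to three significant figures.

P_cr ≈ 278 kN

d_o = 210 mm, d_i = 184 mm
I = π(d_o⁴ − d_i⁴)/64 = π(210⁴ − 184.0⁴)/64 = 3.920×10^7 mm⁴
I = 3.920×10^7 mm⁴ = 3.920×10^-5 m⁴
Effective length L_e = K·L = 2 × 6.32 = 12.64 m
P_cr = π²EI / L_e² = π² × 115×10⁹ × 3.920×10^-5 / 12.64² = 2.785×10^5 N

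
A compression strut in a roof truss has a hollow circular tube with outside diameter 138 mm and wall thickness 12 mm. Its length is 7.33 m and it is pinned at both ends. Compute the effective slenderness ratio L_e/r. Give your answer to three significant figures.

Inner diameter d_i = 138 − 2×12 = 114.0 mm
I = π(d_o⁴ − d_i⁴)/64 = π(138⁴ − 114.0⁴)/64 = 9.512×10^6 mm⁴
A = 4.750×10^3 mm²;  r_min = √(I/A) = √(9.512×10^6/4.750×10^3) = 44.75 mm
L_e = K·L = 1 × 7.33 m = 7.330 m = 7330.0 mm
λ = L_e / r_min = 7330.0 / 44.75 = 164

λ ≈ 164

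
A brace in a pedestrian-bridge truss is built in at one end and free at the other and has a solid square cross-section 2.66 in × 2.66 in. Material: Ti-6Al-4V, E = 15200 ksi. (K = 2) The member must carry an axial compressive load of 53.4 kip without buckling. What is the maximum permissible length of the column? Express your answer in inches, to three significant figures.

L_max ≈ 54.1 in

I = a⁴/12 = 2.66⁴/12 = 4.172 in⁴
At the buckling limit P_cr = P = 5.340×10^4 lb
From P_cr = π²EI/(K·L)²:  L = (1/K)·√(π²EI/P_cr) = (1/2)·√(π²×1.52×10^7×4.172/5.340×10^4)
L = 54.1 in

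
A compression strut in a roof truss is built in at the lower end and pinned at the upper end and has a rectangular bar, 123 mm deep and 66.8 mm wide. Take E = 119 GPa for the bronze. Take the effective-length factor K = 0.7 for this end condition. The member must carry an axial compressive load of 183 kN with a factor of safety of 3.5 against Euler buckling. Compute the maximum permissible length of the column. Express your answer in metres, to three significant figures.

Buckling occurs about the weak axis: I_min = h·b³/12 with b = 66.8 mm (the shorter side).
I_min = 123×66.8³/12 = 3.055×10^6 mm⁴
I = 3.055×10^-6 m⁴
Required critical load P_cr = n·P = 3.5 × 183 = 640.5 kN = 6.405×10^5 N
From P_cr = π²EI/(K·L)²:  L = (1/K)·√(π²EI/P_cr) = (1/0.7)·√(π²×1.19×10^11×3.055×10^-6/6.405×10^5)
L = 3.38 m

L_max ≈ 3.38 m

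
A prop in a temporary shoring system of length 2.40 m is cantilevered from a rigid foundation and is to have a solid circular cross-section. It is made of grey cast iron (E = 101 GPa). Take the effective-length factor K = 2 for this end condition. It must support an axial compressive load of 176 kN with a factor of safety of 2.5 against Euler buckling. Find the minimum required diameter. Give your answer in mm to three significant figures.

d ≈ 120 mm

Required P_cr = n·P = 2.5 × 176 = 440.0 kN
L_e = K·L = 2 × 2.40 = 4.800 m
Required I = P_cr·L_e²/(π²E) = 4.400×10^5 × 4.800² / (π² × 1.01×10^11) = 1.017×10^-5 m⁴
I_req = 1.017×10^7 mm⁴
Solid circle: I = πd⁴/64  ⇒  d = (64I/π)^(1/4) = (64×1.017×10^7/π)^(1/4) = 120 mm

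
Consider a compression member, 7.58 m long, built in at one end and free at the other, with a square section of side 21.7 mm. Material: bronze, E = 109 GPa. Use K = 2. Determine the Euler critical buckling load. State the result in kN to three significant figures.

I = a⁴/12 = 21.7⁴/12 = 1.848×10^4 mm⁴
I = 1.848×10^4 mm⁴ = 1.848×10^-8 m⁴
Effective length L_e = K·L = 2 × 7.58 = 15.16 m
P_cr = π²EI / L_e² = π² × 109×10⁹ × 1.848×10^-8 / 15.16² = 86.49 N

P_cr ≈ 0.0865 kN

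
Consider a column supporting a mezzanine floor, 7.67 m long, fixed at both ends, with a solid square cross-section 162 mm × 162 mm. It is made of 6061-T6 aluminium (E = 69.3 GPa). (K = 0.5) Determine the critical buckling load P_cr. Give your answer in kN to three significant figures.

I = a⁴/12 = 162⁴/12 = 5.740×10^7 mm⁴
I = 5.740×10^7 mm⁴ = 5.740×10^-5 m⁴
Effective length L_e = K·L = 0.5 × 7.67 = 3.835 m
P_cr = π²EI / L_e² = π² × 69.3×10⁹ × 5.740×10^-5 / 3.835² = 2.669×10^6 N

P_cr ≈ 2670 kN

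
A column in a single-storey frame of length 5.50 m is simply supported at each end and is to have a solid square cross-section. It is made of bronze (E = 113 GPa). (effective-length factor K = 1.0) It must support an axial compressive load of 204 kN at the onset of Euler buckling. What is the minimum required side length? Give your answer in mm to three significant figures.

L_e = K·L = 1 × 5.50 = 5.500 m
Required I = P_cr·L_e²/(π²E) = 2.040×10^5 × 5.500² / (π² × 1.13×10^11) = 5.533×10^-6 m⁴
I_req = 5.533×10^6 mm⁴
Solid square: I = a⁴/12  ⇒  a = (12I)^(1/4) = (12×5.533×10^6)^(1/4) = 90.3 mm

a ≈ 90.3 mm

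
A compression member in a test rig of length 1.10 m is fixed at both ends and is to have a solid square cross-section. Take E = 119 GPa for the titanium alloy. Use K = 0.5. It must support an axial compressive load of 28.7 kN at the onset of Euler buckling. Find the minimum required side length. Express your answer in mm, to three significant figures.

a ≈ 17.3 mm

L_e = K·L = 0.5 × 1.10 = 0.5500 m
Required I = P_cr·L_e²/(π²E) = 2.870×10^4 × 0.5500² / (π² × 1.19×10^11) = 7.392×10^-9 m⁴
I_req = 7.392×10^3 mm⁴
Solid square: I = a⁴/12  ⇒  a = (12I)^(1/4) = (12×7.392×10^3)^(1/4) = 17.3 mm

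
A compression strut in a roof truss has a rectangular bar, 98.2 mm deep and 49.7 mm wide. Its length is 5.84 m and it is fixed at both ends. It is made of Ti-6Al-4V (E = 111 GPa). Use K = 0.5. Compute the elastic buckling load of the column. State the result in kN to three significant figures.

Buckling occurs about the weak axis: I_min = h·b³/12 with b = 49.7 mm (the shorter side).
I_min = 98.2×49.7³/12 = 1.005×10^6 mm⁴
I = 1.005×10^6 mm⁴ = 1.005×10^-6 m⁴
Effective length L_e = K·L = 0.5 × 5.84 = 2.920 m
P_cr = π²EI / L_e² = π² × 111×10⁹ × 1.005×10^-6 / 2.920² = 1.291×10^5 N

P_cr ≈ 129 kN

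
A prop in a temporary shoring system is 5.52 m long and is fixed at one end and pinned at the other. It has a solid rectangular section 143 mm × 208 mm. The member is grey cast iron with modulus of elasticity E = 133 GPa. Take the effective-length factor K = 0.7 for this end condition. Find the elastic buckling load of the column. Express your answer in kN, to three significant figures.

Buckling occurs about the weak axis: I_min = h·b³/12 with b = 143 mm (the shorter side).
I_min = 208×143³/12 = 5.069×10^7 mm⁴
I = 5.069×10^7 mm⁴ = 5.069×10^-5 m⁴
Effective length L_e = K·L = 0.7 × 5.52 = 3.864 m
P_cr = π²EI / L_e² = π² × 133×10⁹ × 5.069×10^-5 / 3.864² = 4.456×10^6 N

P_cr ≈ 4460 kN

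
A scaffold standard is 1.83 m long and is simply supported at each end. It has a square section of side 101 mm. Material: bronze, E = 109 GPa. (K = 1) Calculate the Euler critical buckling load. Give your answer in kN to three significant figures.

I = a⁴/12 = 101⁴/12 = 8.672×10^6 mm⁴
I = 8.672×10^6 mm⁴ = 8.672×10^-6 m⁴
Effective length L_e = K·L = 1 × 1.83 = 1.830 m
P_cr = π²EI / L_e² = π² × 109×10⁹ × 8.672×10^-6 / 1.830² = 2.786×10^6 N

P_cr ≈ 2790 kN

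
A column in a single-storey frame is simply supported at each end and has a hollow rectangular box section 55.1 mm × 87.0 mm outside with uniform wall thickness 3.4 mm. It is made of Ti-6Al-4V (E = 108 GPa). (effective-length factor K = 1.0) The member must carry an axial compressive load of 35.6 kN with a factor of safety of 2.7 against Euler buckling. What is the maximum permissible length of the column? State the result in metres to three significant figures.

L_max ≈ 2.26 m

Inner dimensions: h_i = 87.0 − 2×3.4 = 80.20 mm, b_i = 55.1 − 2×3.4 = 48.30 mm
Weak-axis I_min = (h_o·b_o³ − h_i·b_i³)/12 with b_o = 55.1, b_i = 48.30 mm (shorter outer/inner sides).
I_min = (87.0×55.1³ − 80.20×48.30³)/12 = 4.597×10^5 mm⁴
I = 4.597×10^-7 m⁴
Required critical load P_cr = n·P = 2.7 × 35.6 = 96.12 kN = 9.612×10^4 N
From P_cr = π²EI/(K·L)²:  L = (1/K)·√(π²EI/P_cr) = (1/1)·√(π²×1.08×10^11×4.597×10^-7/9.612×10^4)
L = 2.26 m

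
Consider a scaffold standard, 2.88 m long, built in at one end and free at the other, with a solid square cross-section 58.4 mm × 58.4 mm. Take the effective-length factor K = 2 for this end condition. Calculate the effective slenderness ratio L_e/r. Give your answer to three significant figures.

For a square r = a/√12 = 58.4/√12 = 16.86 mm
L_e = K·L = 2 × 2.88 m = 5.760 m = 5760.0 mm
λ = L_e / r_min = 5760.0 / 16.86 = 342

λ ≈ 342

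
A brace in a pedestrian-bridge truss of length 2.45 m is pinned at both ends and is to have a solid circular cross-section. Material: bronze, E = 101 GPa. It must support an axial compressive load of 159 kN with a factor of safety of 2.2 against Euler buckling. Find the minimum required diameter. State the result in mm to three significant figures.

Required P_cr = n·P = 2.2 × 159 = 349.8 kN
L_e = K·L = 1 × 2.45 = 2.450 m
Required I = P_cr·L_e²/(π²E) = 3.498×10^5 × 2.450² / (π² × 1.01×10^11) = 2.106×10^-6 m⁴
I_req = 2.106×10^6 mm⁴
Solid circle: I = πd⁴/64  ⇒  d = (64I/π)^(1/4) = (64×2.106×10^6/π)^(1/4) = 80.9 mm

d ≈ 80.9 mm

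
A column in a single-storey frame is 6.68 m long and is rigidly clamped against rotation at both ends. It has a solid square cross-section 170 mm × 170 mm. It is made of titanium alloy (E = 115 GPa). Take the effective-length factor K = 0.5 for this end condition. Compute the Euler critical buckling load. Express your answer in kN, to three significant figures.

P_cr ≈ 7080 kN

I = a⁴/12 = 170⁴/12 = 6.960×10^7 mm⁴
I = 6.960×10^7 mm⁴ = 6.960×10^-5 m⁴
Effective length L_e = K·L = 0.5 × 6.68 = 3.340 m
P_cr = π²EI / L_e² = π² × 115×10⁹ × 6.960×10^-5 / 3.340² = 7.081×10^6 N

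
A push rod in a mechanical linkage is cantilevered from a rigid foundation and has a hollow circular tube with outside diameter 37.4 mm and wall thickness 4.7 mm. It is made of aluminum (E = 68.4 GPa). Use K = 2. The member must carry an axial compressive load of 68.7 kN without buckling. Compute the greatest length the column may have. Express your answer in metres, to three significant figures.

Inner diameter d_i = 37.4 − 2×4.7 = 28.00 mm
I = π(d_o⁴ − d_i⁴)/64 = π(37.4⁴ − 28.00⁴)/64 = 6.587×10^4 mm⁴
I = 6.587×10^-8 m⁴
At the buckling limit P_cr = P = 6.870×10^4 N
From P_cr = π²EI/(K·L)²:  L = (1/K)·√(π²EI/P_cr) = (1/2)·√(π²×6.84×10^10×6.587×10^-8/6.870×10^4)
L = 0.402 m

L_max ≈ 0.402 m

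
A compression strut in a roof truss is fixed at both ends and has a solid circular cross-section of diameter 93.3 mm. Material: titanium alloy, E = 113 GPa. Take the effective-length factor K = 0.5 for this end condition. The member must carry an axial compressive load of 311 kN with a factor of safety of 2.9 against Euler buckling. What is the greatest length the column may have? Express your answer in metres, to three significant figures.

L_max ≈ 4.29 m

I = πd⁴/64 = π×93.3⁴/64 = 3.720×10^6 mm⁴
I = 3.720×10^-6 m⁴
Required critical load P_cr = n·P = 2.9 × 311 = 901.9 kN = 9.019×10^5 N
From P_cr = π²EI/(K·L)²:  L = (1/K)·√(π²EI/P_cr) = (1/0.5)·√(π²×1.13×10^11×3.720×10^-6/9.019×10^5)
L = 4.29 m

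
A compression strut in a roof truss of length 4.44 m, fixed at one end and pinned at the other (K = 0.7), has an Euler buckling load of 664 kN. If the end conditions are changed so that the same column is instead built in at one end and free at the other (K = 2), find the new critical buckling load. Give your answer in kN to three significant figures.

P_cr ∝ 1/K², so P_cr,new = P_cr,old × (K_old/K_new)² = 664 × (0.7/2)²
= 664 × 0.1225 = 81.3 kN

P_cr ≈ 81.3 kN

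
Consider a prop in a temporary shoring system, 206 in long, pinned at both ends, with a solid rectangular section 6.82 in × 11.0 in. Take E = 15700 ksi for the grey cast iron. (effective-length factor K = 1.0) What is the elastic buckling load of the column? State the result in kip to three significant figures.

Buckling occurs about the weak axis: I_min = h·b³/12 with b = 6.82 in (the shorter side).
I_min = 11.0×6.82³/12 = 290.8 in⁴
Effective length L_e = K·L = 1 × 206 = 206.0 in
P_cr = π²EI / L_e² = π² × 15700×10³ × 290.8 / 206.0² = 1.062×10^6 lb

P_cr ≈ 1060 kip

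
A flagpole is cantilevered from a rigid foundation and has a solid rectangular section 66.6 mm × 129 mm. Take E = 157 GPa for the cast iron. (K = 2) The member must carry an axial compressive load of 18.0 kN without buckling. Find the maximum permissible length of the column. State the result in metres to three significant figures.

L_max ≈ 8.27 m

Buckling occurs about the weak axis: I_min = h·b³/12 with b = 66.6 mm (the shorter side).
I_min = 129×66.6³/12 = 3.176×10^6 mm⁴
I = 3.176×10^-6 m⁴
At the buckling limit P_cr = P = 1.800×10^4 N
From P_cr = π²EI/(K·L)²:  L = (1/K)·√(π²EI/P_cr) = (1/2)·√(π²×1.57×10^11×3.176×10^-6/1.800×10^4)
L = 8.27 m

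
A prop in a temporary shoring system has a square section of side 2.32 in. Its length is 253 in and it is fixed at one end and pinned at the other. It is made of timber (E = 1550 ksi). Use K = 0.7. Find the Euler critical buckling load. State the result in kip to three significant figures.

P_cr ≈ 1.18 kip

I = a⁴/12 = 2.32⁴/12 = 2.414 in⁴
Effective length L_e = K·L = 0.7 × 253 = 177.1 in
P_cr = π²EI / L_e² = π² × 1550×10³ × 2.414 / 177.1² = 1.178×10^3 lb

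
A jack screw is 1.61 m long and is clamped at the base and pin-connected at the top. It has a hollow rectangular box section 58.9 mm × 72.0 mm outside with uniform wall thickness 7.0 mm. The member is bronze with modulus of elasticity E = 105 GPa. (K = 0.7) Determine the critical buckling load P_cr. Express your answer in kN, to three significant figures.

Inner dimensions: h_i = 72.0 − 2×7.0 = 58.00 mm, b_i = 58.9 − 2×7.0 = 44.90 mm
Weak-axis I_min = (h_o·b_o³ − h_i·b_i³)/12 with b_o = 58.9, b_i = 44.90 mm (shorter outer/inner sides).
I_min = (72.0×58.9³ − 58.00×44.90³)/12 = 7.885×10^5 mm⁴
I = 7.885×10^5 mm⁴ = 7.885×10^-7 m⁴
Effective length L_e = K·L = 0.7 × 1.61 = 1.127 m
P_cr = π²EI / L_e² = π² × 105×10⁹ × 7.885×10^-7 / 1.127² = 6.434×10^5 N

P_cr ≈ 643 kN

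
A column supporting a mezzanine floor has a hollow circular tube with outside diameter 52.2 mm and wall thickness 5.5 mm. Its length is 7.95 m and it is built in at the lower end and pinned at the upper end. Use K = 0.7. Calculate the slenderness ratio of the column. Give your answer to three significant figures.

λ ≈ 335

Inner diameter d_i = 52.2 − 2×5.5 = 41.20 mm
I = π(d_o⁴ − d_i⁴)/64 = π(52.2⁴ − 41.20⁴)/64 = 2.230×10^5 mm⁴
A = 806.9 mm²;  r_min = √(I/A) = √(2.230×10^5/806.9) = 16.63 mm
L_e = K·L = 0.7 × 7.95 m = 5.565 m = 5565.0 mm
λ = L_e / r_min = 5565.0 / 16.63 = 335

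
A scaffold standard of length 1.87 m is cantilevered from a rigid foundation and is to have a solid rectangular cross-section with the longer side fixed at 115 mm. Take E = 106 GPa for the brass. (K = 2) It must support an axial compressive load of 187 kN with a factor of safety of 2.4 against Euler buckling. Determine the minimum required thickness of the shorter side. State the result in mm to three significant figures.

Required P_cr = n·P = 2.4 × 187 = 448.8 kN
L_e = K·L = 2 × 1.87 = 3.740 m
Required I = P_cr·L_e²/(π²E) = 4.488×10^5 × 3.740² / (π² × 1.06×10^11) = 6.001×10^-6 m⁴
I_req = 6.001×10^6 mm⁴
Rectangle, weak axis: I_min = h·b³/12 with h = 115 mm fixed  ⇒  b = (12I/h)^(1/3) = 85.6 mm

b ≈ 85.6 mm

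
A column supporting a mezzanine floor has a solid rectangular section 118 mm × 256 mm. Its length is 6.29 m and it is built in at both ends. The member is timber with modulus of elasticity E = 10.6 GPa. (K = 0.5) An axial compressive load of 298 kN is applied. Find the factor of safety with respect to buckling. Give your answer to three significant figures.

Buckling occurs about the weak axis: I_min = h·b³/12 with b = 118 mm (the shorter side).
I_min = 256×118³/12 = 3.505×10^7 mm⁴
I = 3.505×10^7 mm⁴ = 3.505×10^-5 m⁴
Effective length L_e = K·L = 0.5 × 6.29 = 3.145 m
P_cr = π²EI / L_e² = π² × 10.6×10⁹ × 3.505×10^-5 / 3.145² = 3.707×10^5 N
Factor of safety n = P_cr / P = 370.74 / 298 = 1.24

n ≈ 1.24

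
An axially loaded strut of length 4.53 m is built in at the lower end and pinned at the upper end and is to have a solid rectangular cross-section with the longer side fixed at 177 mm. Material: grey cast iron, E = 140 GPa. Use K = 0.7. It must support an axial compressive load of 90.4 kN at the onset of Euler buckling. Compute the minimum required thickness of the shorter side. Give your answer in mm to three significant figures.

L_e = K·L = 0.7 × 4.53 = 3.171 m
Required I = P_cr·L_e²/(π²E) = 9.040×10^4 × 3.171² / (π² × 1.40×10^11) = 6.579×10^-7 m⁴
I_req = 6.579×10^5 mm⁴
Rectangle, weak axis: I_min = h·b³/12 with h = 177 mm fixed  ⇒  b = (12I/h)^(1/3) = 35.5 mm

b ≈ 35.5 mm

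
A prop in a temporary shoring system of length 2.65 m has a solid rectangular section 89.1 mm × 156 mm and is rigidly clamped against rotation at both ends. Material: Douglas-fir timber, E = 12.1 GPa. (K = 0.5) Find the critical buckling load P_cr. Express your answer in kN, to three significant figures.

P_cr ≈ 626 kN

Buckling occurs about the weak axis: I_min = h·b³/12 with b = 89.1 mm (the shorter side).
I_min = 156×89.1³/12 = 9.196×10^6 mm⁴
I = 9.196×10^6 mm⁴ = 9.196×10^-6 m⁴
Effective length L_e = K·L = 0.5 × 2.65 = 1.325 m
P_cr = π²EI / L_e² = π² × 12.1×10⁹ × 9.196×10^-6 / 1.325² = 6.255×10^5 N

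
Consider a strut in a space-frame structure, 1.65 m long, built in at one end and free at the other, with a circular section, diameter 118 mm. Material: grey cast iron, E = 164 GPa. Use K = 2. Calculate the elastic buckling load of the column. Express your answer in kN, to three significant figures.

I = πd⁴/64 = π×118⁴/64 = 9.517×10^6 mm⁴
I = 9.517×10^6 mm⁴ = 9.517×10^-6 m⁴
Effective length L_e = K·L = 2 × 1.65 = 3.300 m
P_cr = π²EI / L_e² = π² × 164×10⁹ × 9.517×10^-6 / 3.300² = 1.415×10^6 N

P_cr ≈ 1410 kN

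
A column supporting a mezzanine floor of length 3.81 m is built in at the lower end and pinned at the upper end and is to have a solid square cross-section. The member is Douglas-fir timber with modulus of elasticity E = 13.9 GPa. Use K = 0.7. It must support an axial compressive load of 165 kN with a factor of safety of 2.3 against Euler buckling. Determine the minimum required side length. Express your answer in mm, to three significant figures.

Required P_cr = n·P = 2.3 × 165 = 379.5 kN
L_e = K·L = 0.7 × 3.81 = 2.667 m
Required I = P_cr·L_e²/(π²E) = 3.795×10^5 × 2.667² / (π² × 1.39×10^10) = 1.968×10^-5 m⁴
I_req = 1.968×10^7 mm⁴
Solid square: I = a⁴/12  ⇒  a = (12I)^(1/4) = (12×1.968×10^7)^(1/4) = 124 mm

a ≈ 124 mm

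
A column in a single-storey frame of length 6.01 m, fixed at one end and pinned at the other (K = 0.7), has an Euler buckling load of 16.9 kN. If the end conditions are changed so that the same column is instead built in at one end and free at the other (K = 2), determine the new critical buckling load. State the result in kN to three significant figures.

P_cr ∝ 1/K², so P_cr,new = P_cr,old × (K_old/K_new)² = 16.9 × (0.7/2)²
= 16.9 × 0.1225 = 2.07 kN

P_cr ≈ 2.07 kN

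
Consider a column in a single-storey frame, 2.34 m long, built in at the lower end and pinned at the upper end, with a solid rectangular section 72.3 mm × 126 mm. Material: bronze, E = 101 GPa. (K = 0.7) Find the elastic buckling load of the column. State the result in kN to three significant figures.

Buckling occurs about the weak axis: I_min = h·b³/12 with b = 72.3 mm (the shorter side).
I_min = 126×72.3³/12 = 3.968×10^6 mm⁴
I = 3.968×10^6 mm⁴ = 3.968×10^-6 m⁴
Effective length L_e = K·L = 0.7 × 2.34 = 1.638 m
P_cr = π²EI / L_e² = π² × 101×10⁹ × 3.968×10^-6 / 1.638² = 1.474×10^6 N

P_cr ≈ 1470 kN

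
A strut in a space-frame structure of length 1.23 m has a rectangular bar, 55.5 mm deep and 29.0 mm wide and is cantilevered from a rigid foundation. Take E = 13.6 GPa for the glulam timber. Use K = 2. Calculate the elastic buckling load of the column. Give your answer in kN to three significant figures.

Buckling occurs about the weak axis: I_min = h·b³/12 with b = 29.0 mm (the shorter side).
I_min = 55.5×29.0³/12 = 1.128×10^5 mm⁴
I = 1.128×10^5 mm⁴ = 1.128×10^-7 m⁴
Effective length L_e = K·L = 2 × 1.23 = 2.460 m
P_cr = π²EI / L_e² = π² × 13.6×10⁹ × 1.128×10^-7 / 2.460² = 2.502×10^3 N

P_cr ≈ 2.50 kN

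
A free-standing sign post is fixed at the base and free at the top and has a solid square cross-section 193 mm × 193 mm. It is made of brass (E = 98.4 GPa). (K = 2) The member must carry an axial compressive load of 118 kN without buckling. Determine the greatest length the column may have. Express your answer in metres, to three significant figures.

I = a⁴/12 = 193⁴/12 = 1.156×10^8 mm⁴
I = 1.156×10^-4 m⁴
At the buckling limit P_cr = P = 1.180×10^5 N
From P_cr = π²EI/(K·L)²:  L = (1/K)·√(π²EI/P_cr) = (1/2)·√(π²×9.84×10^10×1.156×10^-4/1.180×10^5)
L = 15.4 m

L_max ≈ 15.4 m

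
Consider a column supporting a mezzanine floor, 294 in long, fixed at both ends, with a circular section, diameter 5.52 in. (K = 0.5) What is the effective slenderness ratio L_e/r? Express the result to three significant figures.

λ ≈ 107

For a solid circle r = d/4 = 5.52/4 = 1.380 in
L_e = K·L = 0.5 × 294 = 147.0 in
λ = L_e / r_min = 147.00 / 1.380 = 107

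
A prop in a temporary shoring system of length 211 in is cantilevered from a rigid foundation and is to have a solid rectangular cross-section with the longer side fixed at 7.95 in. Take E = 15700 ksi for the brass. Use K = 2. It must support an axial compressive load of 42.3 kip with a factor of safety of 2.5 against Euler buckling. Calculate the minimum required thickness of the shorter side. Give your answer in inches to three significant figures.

Required P_cr = n·P = 2.5 × 42.3 = 105.8 kip
L_e = K·L = 2 × 211 = 422.0 in
Required I = P_cr·L_e²/(π²E) = 1.057×10^5 × 422.0² / (π² × 1.57×10^7) = 121.5 in⁴
Rectangle, weak axis: I_min = h·b³/12 with h = 7.95 in fixed  ⇒  b = (12I/h)^(1/3) = 5.68 in

b ≈ 5.68 in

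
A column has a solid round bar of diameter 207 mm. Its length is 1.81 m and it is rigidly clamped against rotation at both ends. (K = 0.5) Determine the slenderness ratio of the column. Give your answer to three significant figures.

For a solid circle r = d/4 = 207/4 = 51.75 mm
L_e = K·L = 0.5 × 1.81 m = 0.9050 m = 905.00 mm
λ = L_e / r_min = 905.00 / 51.75 = 17.5

λ ≈ 17.5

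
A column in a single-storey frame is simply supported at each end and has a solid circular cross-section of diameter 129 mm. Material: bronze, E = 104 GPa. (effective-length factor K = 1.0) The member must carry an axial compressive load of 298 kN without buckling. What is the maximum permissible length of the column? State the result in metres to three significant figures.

I = πd⁴/64 = π×129⁴/64 = 1.359×10^7 mm⁴
I = 1.359×10^-5 m⁴
At the buckling limit P_cr = P = 2.980×10^5 N
From P_cr = π²EI/(K·L)²:  L = (1/K)·√(π²EI/P_cr) = (1/1)·√(π²×1.04×10^11×1.359×10^-5/2.980×10^5)
L = 6.84 m

L_max ≈ 6.84 m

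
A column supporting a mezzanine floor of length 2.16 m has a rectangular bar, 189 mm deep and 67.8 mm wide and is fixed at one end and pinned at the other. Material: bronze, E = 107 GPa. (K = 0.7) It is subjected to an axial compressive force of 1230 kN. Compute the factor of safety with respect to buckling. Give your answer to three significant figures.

n ≈ 1.84

Buckling occurs about the weak axis: I_min = h·b³/12 with b = 67.8 mm (the shorter side).
I_min = 189×67.8³/12 = 4.909×10^6 mm⁴
I = 4.909×10^6 mm⁴ = 4.909×10^-6 m⁴
Effective length L_e = K·L = 0.7 × 2.16 = 1.512 m
P_cr = π²EI / L_e² = π² × 107×10⁹ × 4.909×10^-6 / 1.512² = 2.268×10^6 N
Factor of safety n = P_cr / P = 2267.5 / 1230 = 1.84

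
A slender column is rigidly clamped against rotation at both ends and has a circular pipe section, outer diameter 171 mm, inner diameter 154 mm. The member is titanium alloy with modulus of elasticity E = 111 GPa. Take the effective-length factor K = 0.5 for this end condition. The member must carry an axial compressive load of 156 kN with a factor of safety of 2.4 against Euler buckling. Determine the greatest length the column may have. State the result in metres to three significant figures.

d_o = 171 mm, d_i = 154 mm
I = π(d_o⁴ − d_i⁴)/64 = π(171⁴ − 154.0⁴)/64 = 1.436×10^7 mm⁴
I = 1.436×10^-5 m⁴
Required critical load P_cr = n·P = 2.4 × 156 = 374.4 kN = 3.744×10^5 N
From P_cr = π²EI/(K·L)²:  L = (1/K)·√(π²EI/P_cr) = (1/0.5)·√(π²×1.11×10^11×1.436×10^-5/3.744×10^5)
L = 13.0 m

L_max ≈ 13.0 m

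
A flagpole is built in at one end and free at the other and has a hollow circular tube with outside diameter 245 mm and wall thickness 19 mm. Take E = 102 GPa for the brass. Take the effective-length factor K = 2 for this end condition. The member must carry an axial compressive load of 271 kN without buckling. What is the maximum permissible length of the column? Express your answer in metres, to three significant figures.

Inner diameter d_i = 245 − 2×19 = 207.0 mm
I = π(d_o⁴ − d_i⁴)/64 = π(245⁴ − 207.0⁴)/64 = 8.674×10^7 mm⁴
I = 8.674×10^-5 m⁴
At the buckling limit P_cr = P = 2.710×10^5 N
From P_cr = π²EI/(K·L)²:  L = (1/K)·√(π²EI/P_cr) = (1/2)·√(π²×1.02×10^11×8.674×10^-5/2.710×10^5)
L = 8.97 m

L_max ≈ 8.97 m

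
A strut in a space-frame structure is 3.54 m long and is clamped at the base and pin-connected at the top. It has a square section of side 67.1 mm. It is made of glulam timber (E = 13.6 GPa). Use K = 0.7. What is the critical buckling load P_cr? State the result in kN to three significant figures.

I = a⁴/12 = 67.1⁴/12 = 1.689×10^6 mm⁴
I = 1.689×10^6 mm⁴ = 1.689×10^-6 m⁴
Effective length L_e = K·L = 0.7 × 3.54 = 2.478 m
P_cr = π²EI / L_e² = π² × 13.6×10⁹ × 1.689×10^-6 / 2.478² = 3.693×10^4 N

P_cr ≈ 36.9 kN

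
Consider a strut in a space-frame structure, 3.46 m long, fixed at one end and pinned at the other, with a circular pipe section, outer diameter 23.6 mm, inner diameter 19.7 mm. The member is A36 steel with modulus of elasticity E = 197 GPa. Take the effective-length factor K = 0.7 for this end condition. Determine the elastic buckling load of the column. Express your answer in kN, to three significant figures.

d_o = 23.6 mm, d_i = 19.7 mm
I = π(d_o⁴ − d_i⁴)/64 = π(23.6⁴ − 19.70⁴)/64 = 7.834×10^3 mm⁴
I = 7.834×10^3 mm⁴ = 7.834×10^-9 m⁴
Effective length L_e = K·L = 0.7 × 3.46 = 2.422 m
P_cr = π²EI / L_e² = π² × 197×10⁹ × 7.834×10^-9 / 2.422² = 2.597×10^3 N

P_cr ≈ 2.60 kN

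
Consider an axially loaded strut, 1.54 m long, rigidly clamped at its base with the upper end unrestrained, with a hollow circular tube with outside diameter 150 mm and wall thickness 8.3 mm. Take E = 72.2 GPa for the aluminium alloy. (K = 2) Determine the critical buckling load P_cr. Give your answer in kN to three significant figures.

Inner diameter d_i = 150 − 2×8.3 = 133.4 mm
I = π(d_o⁴ − d_i⁴)/64 = π(150⁴ − 133.4⁴)/64 = 9.305×10^6 mm⁴
I = 9.305×10^6 mm⁴ = 9.305×10^-6 m⁴
Effective length L_e = K·L = 2 × 1.54 = 3.080 m
P_cr = π²EI / L_e² = π² × 72.2×10⁹ × 9.305×10^-6 / 3.080² = 6.990×10^5 N

P_cr ≈ 699 kN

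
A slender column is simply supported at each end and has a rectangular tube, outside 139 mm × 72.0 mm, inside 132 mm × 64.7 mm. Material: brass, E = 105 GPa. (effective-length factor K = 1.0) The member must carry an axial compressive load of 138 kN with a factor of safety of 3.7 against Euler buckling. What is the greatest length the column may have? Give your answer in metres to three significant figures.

Weak-axis I_min = (h_o·b_o³ − h_i·b_i³)/12 with b_o = 72.0, b_i = 64.70 mm (shorter outer/inner sides).
I_min = (139×72.0³ − 132.0×64.70³)/12 = 1.344×10^6 mm⁴
I = 1.344×10^-6 m⁴
Required critical load P_cr = n·P = 3.7 × 138 = 510.6 kN = 5.106×10^5 N
From P_cr = π²EI/(K·L)²:  L = (1/K)·√(π²EI/P_cr) = (1/1)·√(π²×1.05×10^11×1.344×10^-6/5.106×10^5)
L = 1.65 m

L_max ≈ 1.65 m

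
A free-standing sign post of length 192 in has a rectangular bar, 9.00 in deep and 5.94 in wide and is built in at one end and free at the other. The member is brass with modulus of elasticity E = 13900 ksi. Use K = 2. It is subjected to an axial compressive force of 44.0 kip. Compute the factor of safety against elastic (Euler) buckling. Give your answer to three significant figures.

n ≈ 3.32

Buckling occurs about the weak axis: I_min = h·b³/12 with b = 5.94 in (the shorter side).
I_min = 9.00×5.94³/12 = 157.2 in⁴
Effective length L_e = K·L = 2 × 192 = 384.0 in
P_cr = π²EI / L_e² = π² × 13900×10³ × 157.2 / 384.0² = 1.462×10^5 lb
Factor of safety n = P_cr / P = 146.24 / 44.0 = 3.32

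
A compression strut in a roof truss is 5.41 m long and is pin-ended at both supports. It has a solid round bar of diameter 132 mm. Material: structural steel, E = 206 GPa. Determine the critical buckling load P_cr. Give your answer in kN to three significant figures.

P_cr ≈ 1040 kN

I = πd⁴/64 = π×132⁴/64 = 1.490×10^7 mm⁴
I = 1.490×10^7 mm⁴ = 1.490×10^-5 m⁴
Effective length L_e = K·L = 1 × 5.41 = 5.410 m
P_cr = π²EI / L_e² = π² × 206×10⁹ × 1.490×10^-5 / 5.410² = 1.035×10^6 N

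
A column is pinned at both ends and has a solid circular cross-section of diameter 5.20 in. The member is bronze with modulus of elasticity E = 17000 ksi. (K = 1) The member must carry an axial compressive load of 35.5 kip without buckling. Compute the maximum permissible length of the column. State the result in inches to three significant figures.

L_max ≈ 412 in

I = πd⁴/64 = π×5.20⁴/64 = 35.89 in⁴
At the buckling limit P_cr = P = 3.550×10^4 lb
From P_cr = π²EI/(K·L)²:  L = (1/K)·√(π²EI/P_cr) = (1/1)·√(π²×1.70×10^7×35.89/3.550×10^4)
L = 412 in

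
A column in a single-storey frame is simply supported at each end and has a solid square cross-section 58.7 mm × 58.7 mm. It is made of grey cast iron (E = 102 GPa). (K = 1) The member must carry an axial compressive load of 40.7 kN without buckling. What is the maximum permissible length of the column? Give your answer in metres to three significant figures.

I = a⁴/12 = 58.7⁴/12 = 9.894×10^5 mm⁴
I = 9.894×10^-7 m⁴
At the buckling limit P_cr = P = 4.070×10^4 N
From P_cr = π²EI/(K·L)²:  L = (1/K)·√(π²EI/P_cr) = (1/1)·√(π²×1.02×10^11×9.894×10^-7/4.070×10^4)
L = 4.95 m

L_max ≈ 4.95 m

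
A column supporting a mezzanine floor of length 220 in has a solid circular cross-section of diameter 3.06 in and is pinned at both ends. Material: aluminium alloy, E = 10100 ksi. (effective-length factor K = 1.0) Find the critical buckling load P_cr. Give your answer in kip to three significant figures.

I = πd⁴/64 = π×3.06⁴/64 = 4.304 in⁴
Effective length L_e = K·L = 1 × 220 = 220.0 in
P_cr = π²EI / L_e² = π² × 10100×10³ × 4.304 / 220.0² = 8.864×10^3 lb

P_cr ≈ 8.86 kip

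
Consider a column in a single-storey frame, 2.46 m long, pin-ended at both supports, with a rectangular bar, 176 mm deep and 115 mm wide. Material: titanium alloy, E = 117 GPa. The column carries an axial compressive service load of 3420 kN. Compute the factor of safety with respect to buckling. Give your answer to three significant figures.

Buckling occurs about the weak axis: I_min = h·b³/12 with b = 115 mm (the shorter side).
I_min = 176×115³/12 = 2.231×10^7 mm⁴
I = 2.231×10^7 mm⁴ = 2.231×10^-5 m⁴
Effective length L_e = K·L = 1 × 2.46 = 2.460 m
P_cr = π²EI / L_e² = π² × 117×10⁹ × 2.231×10^-5 / 2.460² = 4.256×10^6 N
Factor of safety n = P_cr / P = 4256.4 / 3420 = 1.24

n ≈ 1.24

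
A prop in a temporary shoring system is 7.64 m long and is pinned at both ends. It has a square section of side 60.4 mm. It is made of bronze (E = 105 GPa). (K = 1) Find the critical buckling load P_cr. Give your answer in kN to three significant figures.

P_cr ≈ 19.7 kN

I = a⁴/12 = 60.4⁴/12 = 1.109×10^6 mm⁴
I = 1.109×10^6 mm⁴ = 1.109×10^-6 m⁴
Effective length L_e = K·L = 1 × 7.64 = 7.640 m
P_cr = π²EI / L_e² = π² × 105×10⁹ × 1.109×10^-6 / 7.640² = 1.969×10^4 N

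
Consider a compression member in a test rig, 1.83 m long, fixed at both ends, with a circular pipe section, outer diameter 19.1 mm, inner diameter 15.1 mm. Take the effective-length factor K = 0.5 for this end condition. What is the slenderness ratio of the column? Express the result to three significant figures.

λ ≈ 150

d_o = 19.1 mm, d_i = 15.1 mm
I = π(d_o⁴ − d_i⁴)/64 = π(19.1⁴ − 15.10⁴)/64 = 3.981×10^3 mm⁴
A = 107.4 mm²;  r_min = √(I/A) = √(3.981×10^3/107.4) = 6.087 mm
L_e = K·L = 0.5 × 1.83 m = 0.9150 m = 915.00 mm
λ = L_e / r_min = 915.00 / 6.087 = 150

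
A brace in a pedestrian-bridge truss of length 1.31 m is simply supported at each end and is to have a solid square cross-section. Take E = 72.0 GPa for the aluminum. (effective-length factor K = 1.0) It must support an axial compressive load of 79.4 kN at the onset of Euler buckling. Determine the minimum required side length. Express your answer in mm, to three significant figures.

L_e = K·L = 1 × 1.31 = 1.310 m
Required I = P_cr·L_e²/(π²E) = 7.940×10^4 × 1.310² / (π² × 7.20×10^10) = 1.917×10^-7 m⁴
I_req = 1.917×10^5 mm⁴
Solid square: I = a⁴/12  ⇒  a = (12I)^(1/4) = (12×1.917×10^5)^(1/4) = 38.9 mm

a ≈ 38.9 mm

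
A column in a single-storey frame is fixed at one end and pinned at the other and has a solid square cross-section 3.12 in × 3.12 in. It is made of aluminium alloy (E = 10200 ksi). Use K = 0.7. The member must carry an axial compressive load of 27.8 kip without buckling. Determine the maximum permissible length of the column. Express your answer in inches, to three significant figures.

L_max ≈ 242 in

I = a⁴/12 = 3.12⁴/12 = 7.897 in⁴
At the buckling limit P_cr = P = 2.780×10^4 lb
From P_cr = π²EI/(K·L)²:  L = (1/K)·√(π²EI/P_cr) = (1/0.7)·√(π²×1.02×10^7×7.897/2.780×10^4)
L = 242 in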